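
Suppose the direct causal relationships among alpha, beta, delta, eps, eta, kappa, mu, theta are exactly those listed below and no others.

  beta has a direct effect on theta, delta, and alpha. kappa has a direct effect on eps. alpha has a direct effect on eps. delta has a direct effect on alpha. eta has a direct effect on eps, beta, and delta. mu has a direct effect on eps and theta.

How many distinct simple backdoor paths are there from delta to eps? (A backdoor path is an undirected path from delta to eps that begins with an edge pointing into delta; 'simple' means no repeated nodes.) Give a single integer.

A backdoor path from delta to eps is any simple undirected path whose first edge points into delta (i.e. leaves delta via a parent).
Parents of delta: {beta, eta}.
Enumerating:
  P1: delta <- eta -> beta -> alpha -> eps
  P2: delta <- eta -> beta -> theta <- mu -> eps
  P3: delta <- eta -> eps
  P4: delta <- beta <- eta -> eps
  P5: delta <- beta -> alpha -> eps
  P6: delta <- beta -> theta <- mu -> eps
That exhausts the simple backdoor paths. Count: 6.

6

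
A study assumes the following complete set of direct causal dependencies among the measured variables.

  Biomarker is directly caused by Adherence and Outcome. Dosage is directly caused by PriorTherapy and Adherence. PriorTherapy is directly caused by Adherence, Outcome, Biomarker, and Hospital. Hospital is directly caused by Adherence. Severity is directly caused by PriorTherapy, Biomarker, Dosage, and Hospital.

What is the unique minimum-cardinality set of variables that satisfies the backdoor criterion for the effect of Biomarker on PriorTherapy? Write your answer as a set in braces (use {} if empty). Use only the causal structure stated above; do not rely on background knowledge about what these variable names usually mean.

Variables eligible for adjustment (non-descendants of Biomarker, excluding Biomarker and PriorTherapy): {Adherence, Hospital, Outcome}.
Backdoor paths from Biomarker to PriorTherapy:
  P1: Biomarker <- Adherence -> Hospital -> PriorTherapy
  P2: Biomarker <- Adherence -> Hospital -> Severity <- PriorTherapy
  P3: Biomarker <- Adherence -> Hospital -> Severity <- Dosage <- PriorTherapy
  P4: Biomarker <- Adherence -> PriorTherapy
  P5: Biomarker <- Adherence -> Dosage <- PriorTherapy
  P6: Biomarker <- Adherence -> Dosage -> Severity <- Hospital -> PriorTherapy
  P7: Biomarker <- Adherence -> Dosage -> Severity <- PriorTherapy
  P8: Biomarker <- Outcome -> PriorTherapy
The empty set is not sufficient: P1 (Biomarker <- Adherence -> Hospital -> PriorTherapy) has no collider blocking it and no conditioned non-collider, so it is open.
Try {Adherence, Outcome}:
  P1: blocked at fork node Adherence ∈ conditioning set.
  P2: blocked at fork node Adherence ∈ conditioning set.
  P3: blocked at fork node Adherence ∈ conditioning set.
  P4: blocked at fork node Adherence ∈ conditioning set.
  P5: blocked at fork node Adherence ∈ conditioning set.
  P6: blocked at fork node Adherence ∈ conditioning set.
  P7: blocked at fork node Adherence ∈ conditioning set.
  P8: blocked at fork node Outcome ∈ conditioning set.
{Adherence, Outcome} contains no descendant of Biomarker and blocks every backdoor path.
Every element of {Adherence, Outcome} is needed (dropping Adherence leaves P1 open; dropping Outcome leaves P8 open), so no proper subset is valid.
Among all size-2 subsets of the eligible variables, only {Adherence, Outcome} blocks every backdoor path, so it is the unique smallest valid adjustment set.

{Adherence, Outcome}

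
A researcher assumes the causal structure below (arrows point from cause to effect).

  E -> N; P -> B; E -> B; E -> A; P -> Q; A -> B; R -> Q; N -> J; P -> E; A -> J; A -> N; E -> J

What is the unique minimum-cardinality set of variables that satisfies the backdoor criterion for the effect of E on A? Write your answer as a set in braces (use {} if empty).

{}

Variables eligible for adjustment (non-descendants of E, excluding E and A): {P, Q, R}.
Backdoor paths from E to A:
  P1: E <- P -> B <- A
Each backdoor path contains an unconditioned collider, so every path is already blocked with the empty conditioning set:
  P1: blocked at collider B (neither it nor any descendant is in the conditioning set).
The empty set is therefore the unique smallest valid set.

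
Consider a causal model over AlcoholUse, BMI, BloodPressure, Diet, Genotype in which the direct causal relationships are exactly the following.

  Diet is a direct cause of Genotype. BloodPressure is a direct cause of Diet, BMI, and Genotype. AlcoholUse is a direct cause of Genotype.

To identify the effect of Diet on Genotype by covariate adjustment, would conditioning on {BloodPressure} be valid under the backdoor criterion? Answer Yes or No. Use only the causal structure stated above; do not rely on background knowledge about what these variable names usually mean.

Backdoor paths from Diet to Genotype (paths whose first edge points into Diet):
  P1: Diet <- BloodPressure -> Genotype
Condition 1 (no descendant of Diet in the set): holds — descendants of Diet are {Genotype}; none are in {BloodPressure}.
Condition 2 (every backdoor path blocked by {BloodPressure}):
  P1: blocked at fork node BloodPressure ∈ conditioning set.
{BloodPressure} satisfies the backdoor criterion.

Yes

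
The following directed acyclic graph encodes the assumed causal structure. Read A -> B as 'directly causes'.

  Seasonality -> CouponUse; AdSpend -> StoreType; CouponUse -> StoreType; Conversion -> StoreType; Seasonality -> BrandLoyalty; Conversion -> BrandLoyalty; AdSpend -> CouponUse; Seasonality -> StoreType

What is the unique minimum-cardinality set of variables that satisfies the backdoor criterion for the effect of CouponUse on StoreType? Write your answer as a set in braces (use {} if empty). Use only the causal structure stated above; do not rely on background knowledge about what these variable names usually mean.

{AdSpend, Seasonality}

Variables eligible for adjustment (non-descendants of CouponUse, excluding CouponUse and StoreType): {AdSpend, BrandLoyalty, Conversion, Seasonality}.
Backdoor paths from CouponUse to StoreType:
  P1: CouponUse <- Seasonality -> BrandLoyalty <- Conversion -> StoreType
  P2: CouponUse <- Seasonality -> StoreType
  P3: CouponUse <- AdSpend -> StoreType
The empty set is not sufficient: P2 (CouponUse <- Seasonality -> StoreType) has no collider blocking it and no conditioned non-collider, so it is open.
Try {AdSpend, Seasonality}:
  P1: blocked at fork node Seasonality ∈ conditioning set.
  P2: blocked at fork node Seasonality ∈ conditioning set.
  P3: blocked at fork node AdSpend ∈ conditioning set.
{AdSpend, Seasonality} contains no descendant of CouponUse and blocks every backdoor path.
Every element of {AdSpend, Seasonality} is needed (dropping AdSpend leaves P3 open; dropping Seasonality leaves P2 open), so no proper subset is valid.
Among all size-2 subsets of the eligible variables, only {AdSpend, Seasonality} blocks every backdoor path, so it is the unique smallest valid adjustment set.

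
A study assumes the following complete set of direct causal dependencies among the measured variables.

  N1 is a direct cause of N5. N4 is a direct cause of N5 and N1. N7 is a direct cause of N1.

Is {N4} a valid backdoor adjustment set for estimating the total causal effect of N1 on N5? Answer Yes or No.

Backdoor paths from N1 to N5 (paths whose first edge points into N1):
  P1: N1 <- N4 -> N5
Condition 1 (no descendant of N1 in the set): holds — descendants of N1 are {N5}; none are in {N4}.
Condition 2 (every backdoor path blocked by {N4}):
  P1: blocked at fork node N4 ∈ conditioning set.
{N4} satisfies the backdoor criterion.

Yes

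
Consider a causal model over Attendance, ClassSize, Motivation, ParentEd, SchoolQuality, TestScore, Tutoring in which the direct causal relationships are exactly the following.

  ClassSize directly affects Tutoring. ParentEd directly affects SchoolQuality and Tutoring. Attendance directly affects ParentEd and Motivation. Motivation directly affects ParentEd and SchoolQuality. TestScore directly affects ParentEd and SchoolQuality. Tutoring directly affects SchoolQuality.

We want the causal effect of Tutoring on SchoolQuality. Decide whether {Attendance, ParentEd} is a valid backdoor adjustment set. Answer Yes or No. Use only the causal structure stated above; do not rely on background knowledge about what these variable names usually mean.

Backdoor paths from Tutoring to SchoolQuality (paths whose first edge points into Tutoring):
  P1: Tutoring <- ParentEd <- Attendance -> Motivation -> SchoolQuality
  P2: Tutoring <- ParentEd <- TestScore -> SchoolQuality
  P3: Tutoring <- ParentEd <- Motivation -> SchoolQuality
  P4: Tutoring <- ParentEd -> SchoolQuality
Condition 1 (no descendant of Tutoring in the set): holds — descendants of Tutoring are {SchoolQuality}; none are in {Attendance, ParentEd}.
Condition 2 (every backdoor path blocked by {Attendance, ParentEd}):
  P1: blocked at chain node ParentEd ∈ conditioning set.
  P2: blocked at chain node ParentEd ∈ conditioning set.
  P3: blocked at chain node ParentEd ∈ conditioning set.
  P4: blocked at fork node ParentEd ∈ conditioning set.
{Attendance, ParentEd} satisfies the backdoor criterion.

Yes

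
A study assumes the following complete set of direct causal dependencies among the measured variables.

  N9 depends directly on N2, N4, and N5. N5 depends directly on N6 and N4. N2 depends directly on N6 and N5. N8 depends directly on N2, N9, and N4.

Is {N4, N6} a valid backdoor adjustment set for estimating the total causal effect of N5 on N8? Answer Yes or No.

Yes

Backdoor paths from N5 to N8 (paths whose first edge points into N5):
  P1: N5 <- N6 -> N2 -> N9 <- N4 -> N8
  P2: N5 <- N6 -> N2 -> N9 -> N8
  P3: N5 <- N6 -> N2 -> N8
  P4: N5 <- N4 -> N9 <- N2 -> N8
  P5: N5 <- N4 -> N9 -> N8
  P6: N5 <- N4 -> N8
Condition 1 (no descendant of N5 in the set): holds — descendants of N5 are {N2, N8, N9}; none are in {N4, N6}.
Condition 2 (every backdoor path blocked by {N4, N6}):
  P1: blocked at fork node N6 ∈ conditioning set.
  P2: blocked at fork node N6 ∈ conditioning set.
  P3: blocked at fork node N6 ∈ conditioning set.
  P4: blocked at fork node N4 ∈ conditioning set.
  P5: blocked at fork node N4 ∈ conditioning set.
  P6: blocked at fork node N4 ∈ conditioning set.
{N4, N6} satisfies the backdoor criterion.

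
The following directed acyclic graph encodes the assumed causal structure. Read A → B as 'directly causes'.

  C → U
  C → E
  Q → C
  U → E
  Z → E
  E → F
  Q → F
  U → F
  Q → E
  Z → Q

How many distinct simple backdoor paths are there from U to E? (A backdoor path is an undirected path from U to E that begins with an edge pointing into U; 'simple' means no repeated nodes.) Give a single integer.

A backdoor path from U to E is any simple undirected path whose first edge points into U (i.e. leaves U via a parent).
Parents of U: {C}.
Enumerating:
  P1: U <- C <- Q <- Z -> E
  P2: U <- C <- Q -> E
  P3: U <- C <- Q -> F <- E
  P4: U <- C -> E
That exhausts the simple backdoor paths. Count: 4.

4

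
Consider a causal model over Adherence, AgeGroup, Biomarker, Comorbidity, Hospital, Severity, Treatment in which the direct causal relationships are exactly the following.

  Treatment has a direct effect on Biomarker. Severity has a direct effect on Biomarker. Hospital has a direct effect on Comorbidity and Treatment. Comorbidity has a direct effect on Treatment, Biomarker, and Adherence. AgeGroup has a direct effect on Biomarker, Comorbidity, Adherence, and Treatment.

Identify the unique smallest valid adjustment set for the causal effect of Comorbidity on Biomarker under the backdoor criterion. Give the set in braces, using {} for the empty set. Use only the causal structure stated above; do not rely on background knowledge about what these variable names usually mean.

Variables eligible for adjustment (non-descendants of Comorbidity, excluding Comorbidity and Biomarker): {AgeGroup, Hospital, Severity}.
Backdoor paths from Comorbidity to Biomarker:
  P1: Comorbidity <- AgeGroup -> Treatment -> Biomarker
  P2: Comorbidity <- AgeGroup -> Biomarker
  P3: Comorbidity <- Hospital -> Treatment <- AgeGroup -> Biomarker
  P4: Comorbidity <- Hospital -> Treatment -> Biomarker
The empty set is not sufficient: P1 (Comorbidity <- AgeGroup -> Treatment -> Biomarker) has no collider blocking it and no conditioned non-collider, so it is open.
Try {AgeGroup, Hospital}:
  P1: blocked at fork node AgeGroup ∈ conditioning set.
  P2: blocked at fork node AgeGroup ∈ conditioning set.
  P3: blocked at fork node Hospital ∈ conditioning set.
  P4: blocked at fork node Hospital ∈ conditioning set.
{AgeGroup, Hospital} contains no descendant of Comorbidity and blocks every backdoor path.
Every element of {AgeGroup, Hospital} is needed (dropping AgeGroup leaves P1 open; dropping Hospital leaves P4 open), so no proper subset is valid.
Among all size-2 subsets of the eligible variables, only {AgeGroup, Hospital} blocks every backdoor path, so it is the unique smallest valid adjustment set.

{AgeGroup, Hospital}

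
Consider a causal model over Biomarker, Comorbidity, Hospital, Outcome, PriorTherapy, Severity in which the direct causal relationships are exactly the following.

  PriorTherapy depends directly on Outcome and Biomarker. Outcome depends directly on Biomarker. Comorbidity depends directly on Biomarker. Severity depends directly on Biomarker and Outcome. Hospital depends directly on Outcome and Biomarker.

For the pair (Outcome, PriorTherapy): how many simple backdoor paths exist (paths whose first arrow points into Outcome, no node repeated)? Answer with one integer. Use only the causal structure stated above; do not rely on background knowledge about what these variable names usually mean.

A backdoor path from Outcome to PriorTherapy is any simple undirected path whose first edge points into Outcome (i.e. leaves Outcome via a parent).
Parents of Outcome: {Biomarker}.
Enumerating:
  P1: Outcome <- Biomarker -> PriorTherapy
That exhausts the simple backdoor paths. Count: 1.

1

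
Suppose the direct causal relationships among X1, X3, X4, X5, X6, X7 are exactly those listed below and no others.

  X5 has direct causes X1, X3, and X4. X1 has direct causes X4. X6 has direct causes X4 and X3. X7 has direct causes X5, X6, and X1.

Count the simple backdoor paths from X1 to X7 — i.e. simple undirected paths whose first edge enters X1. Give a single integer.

A backdoor path from X1 to X7 is any simple undirected path whose first edge points into X1 (i.e. leaves X1 via a parent).
Parents of X1: {X4}.
Enumerating:
  P1: X1 <- X4 -> X6 <- X3 -> X5 -> X7
  P2: X1 <- X4 -> X6 -> X7
  P3: X1 <- X4 -> X5 <- X3 -> X6 -> X7
  P4: X1 <- X4 -> X5 -> X7
That exhausts the simple backdoor paths. Count: 4.

4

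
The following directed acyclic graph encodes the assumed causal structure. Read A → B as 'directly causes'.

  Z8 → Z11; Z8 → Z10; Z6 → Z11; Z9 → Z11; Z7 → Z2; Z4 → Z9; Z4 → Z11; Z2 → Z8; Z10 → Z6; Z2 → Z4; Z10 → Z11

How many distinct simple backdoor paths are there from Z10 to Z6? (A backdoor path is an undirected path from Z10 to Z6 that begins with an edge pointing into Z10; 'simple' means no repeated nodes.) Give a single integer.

3

A backdoor path from Z10 to Z6 is any simple undirected path whose first edge points into Z10 (i.e. leaves Z10 via a parent).
Parents of Z10: {Z8}.
Enumerating:
  P1: Z10 <- Z8 <- Z2 -> Z4 -> Z9 -> Z11 <- Z6
  P2: Z10 <- Z8 <- Z2 -> Z4 -> Z11 <- Z6
  P3: Z10 <- Z8 -> Z11 <- Z6
That exhausts the simple backdoor paths. Count: 3.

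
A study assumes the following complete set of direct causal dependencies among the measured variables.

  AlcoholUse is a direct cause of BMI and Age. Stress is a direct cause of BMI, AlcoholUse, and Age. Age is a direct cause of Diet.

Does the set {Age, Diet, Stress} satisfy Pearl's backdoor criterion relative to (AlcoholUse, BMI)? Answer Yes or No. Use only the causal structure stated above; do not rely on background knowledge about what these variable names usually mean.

No

Backdoor paths from AlcoholUse to BMI (paths whose first edge points into AlcoholUse):
  P1: AlcoholUse <- Stress -> BMI
Condition 1 (no descendant of AlcoholUse in the set): FAILS — Age and Diet are descendants of AlcoholUse.
Condition 2 (every backdoor path blocked by {Age, Diet, Stress}):
  P1: blocked at fork node Stress ∈ conditioning set.
{Age, Diet, Stress} does not satisfy the backdoor criterion.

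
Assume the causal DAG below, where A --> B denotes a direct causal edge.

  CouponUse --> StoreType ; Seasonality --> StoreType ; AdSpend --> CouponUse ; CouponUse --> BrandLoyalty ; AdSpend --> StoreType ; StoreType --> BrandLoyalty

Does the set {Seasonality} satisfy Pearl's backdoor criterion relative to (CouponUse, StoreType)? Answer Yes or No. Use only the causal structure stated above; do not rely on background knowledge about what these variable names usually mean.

No

Backdoor paths from CouponUse to StoreType (paths whose first edge points into CouponUse):
  P1: CouponUse <- AdSpend -> StoreType
Condition 1 (no descendant of CouponUse in the set): holds — descendants of CouponUse are {BrandLoyalty, StoreType}; none are in {Seasonality}.
Condition 2 (every backdoor path blocked by {Seasonality}):
  P1: open — no interior node is in the conditioning set.
{Seasonality} does not satisfy the backdoor criterion.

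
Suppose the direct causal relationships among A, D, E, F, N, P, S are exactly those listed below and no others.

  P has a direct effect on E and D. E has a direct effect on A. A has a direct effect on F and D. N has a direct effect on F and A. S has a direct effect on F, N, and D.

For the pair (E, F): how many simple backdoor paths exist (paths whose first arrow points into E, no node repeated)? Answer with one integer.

A backdoor path from E to F is any simple undirected path whose first edge points into E (i.e. leaves E via a parent).
Parents of E: {P}.
Enumerating:
  P1: E <- P -> D <- S -> N -> A -> F
  P2: E <- P -> D <- S -> N -> F
  P3: E <- P -> D <- S -> F
  P4: E <- P -> D <- A <- N <- S -> F
  P5: E <- P -> D <- A <- N -> F
  P6: E <- P -> D <- A -> F
That exhausts the simple backdoor paths. Count: 6.

6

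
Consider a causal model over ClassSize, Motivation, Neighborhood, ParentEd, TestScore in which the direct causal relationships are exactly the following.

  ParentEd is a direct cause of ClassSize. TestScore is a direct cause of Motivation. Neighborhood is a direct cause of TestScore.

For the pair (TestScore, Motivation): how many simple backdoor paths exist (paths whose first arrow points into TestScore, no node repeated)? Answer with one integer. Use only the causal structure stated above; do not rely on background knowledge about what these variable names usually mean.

A backdoor path from TestScore to Motivation is any simple undirected path whose first edge points into TestScore (i.e. leaves TestScore via a parent).
Parents of TestScore: {Neighborhood}.
No simple path from any parent of TestScore reaches Motivation without revisiting TestScore, so there are no backdoor paths.

0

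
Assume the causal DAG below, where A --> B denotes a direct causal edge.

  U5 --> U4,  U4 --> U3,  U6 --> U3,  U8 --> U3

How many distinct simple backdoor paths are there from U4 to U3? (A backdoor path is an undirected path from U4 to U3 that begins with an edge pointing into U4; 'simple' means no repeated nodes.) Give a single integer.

0

A backdoor path from U4 to U3 is any simple undirected path whose first edge points into U4 (i.e. leaves U4 via a parent).
Parents of U4: {U5}.
No simple path from any parent of U4 reaches U3 without revisiting U4, so there are no backdoor paths.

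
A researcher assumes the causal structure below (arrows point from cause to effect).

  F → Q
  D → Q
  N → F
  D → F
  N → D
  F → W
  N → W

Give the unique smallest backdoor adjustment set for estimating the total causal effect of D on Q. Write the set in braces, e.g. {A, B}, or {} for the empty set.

{N}

Variables eligible for adjustment (non-descendants of D, excluding D and Q): {N}.
Backdoor paths from D to Q:
  P1: D <- N -> F -> Q
  P2: D <- N -> W <- F -> Q
The empty set is not sufficient: P1 (D <- N -> F -> Q) has no collider blocking it and no conditioned non-collider, so it is open.
Try {N}:
  P1: blocked at fork node N ∈ conditioning set.
  P2: blocked at fork node N ∈ conditioning set.
{N} contains no descendant of D and blocks every backdoor path.
{N} is the unique smallest valid adjustment set.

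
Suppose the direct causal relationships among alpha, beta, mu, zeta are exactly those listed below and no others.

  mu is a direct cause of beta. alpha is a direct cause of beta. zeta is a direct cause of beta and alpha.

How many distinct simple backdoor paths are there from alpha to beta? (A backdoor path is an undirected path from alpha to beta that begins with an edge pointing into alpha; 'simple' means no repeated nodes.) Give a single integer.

A backdoor path from alpha to beta is any simple undirected path whose first edge points into alpha (i.e. leaves alpha via a parent).
Parents of alpha: {zeta}.
Enumerating:
  P1: alpha <- zeta -> beta
That exhausts the simple backdoor paths. Count: 1.

1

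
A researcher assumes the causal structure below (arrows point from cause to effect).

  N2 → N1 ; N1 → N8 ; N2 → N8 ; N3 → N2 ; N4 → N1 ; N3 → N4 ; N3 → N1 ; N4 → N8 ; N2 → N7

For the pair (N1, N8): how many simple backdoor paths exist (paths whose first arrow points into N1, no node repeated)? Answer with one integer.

A backdoor path from N1 to N8 is any simple undirected path whose first edge points into N1 (i.e. leaves N1 via a parent).
Parents of N1: {N2, N3, N4}.
Enumerating:
  P1: N1 <- N3 -> N4 -> N8
  P2: N1 <- N3 -> N2 -> N8
  P3: N1 <- N4 <- N3 -> N2 -> N8
  P4: N1 <- N4 -> N8
  P5: N1 <- N2 <- N3 -> N4 -> N8
  P6: N1 <- N2 -> N8
That exhausts the simple backdoor paths. Count: 6.

6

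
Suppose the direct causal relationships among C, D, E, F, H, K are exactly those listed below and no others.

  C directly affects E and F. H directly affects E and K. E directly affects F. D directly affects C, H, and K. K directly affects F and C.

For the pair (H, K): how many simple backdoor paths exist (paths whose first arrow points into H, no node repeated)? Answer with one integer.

A backdoor path from H to K is any simple undirected path whose first edge points into H (i.e. leaves H via a parent).
Parents of H: {D}.
Enumerating:
  P1: H <- D -> K
  P2: H <- D -> C <- K
  P3: H <- D -> C -> E -> F <- K
  P4: H <- D -> C -> F <- K
That exhausts the simple backdoor paths. Count: 4.

4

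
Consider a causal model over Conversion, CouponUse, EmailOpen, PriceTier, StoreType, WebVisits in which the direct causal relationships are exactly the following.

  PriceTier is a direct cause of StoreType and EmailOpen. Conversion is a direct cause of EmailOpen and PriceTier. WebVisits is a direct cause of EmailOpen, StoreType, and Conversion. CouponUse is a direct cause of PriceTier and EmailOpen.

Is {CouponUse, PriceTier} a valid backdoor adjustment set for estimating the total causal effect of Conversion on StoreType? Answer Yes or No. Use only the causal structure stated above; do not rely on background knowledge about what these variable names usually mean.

No

Backdoor paths from Conversion to StoreType (paths whose first edge points into Conversion):
  P1: Conversion <- WebVisits -> StoreType
  P2: Conversion <- WebVisits -> EmailOpen <- CouponUse -> PriceTier -> StoreType
  P3: Conversion <- WebVisits -> EmailOpen <- PriceTier -> StoreType
Condition 1 (no descendant of Conversion in the set): FAILS — PriceTier is a descendant of Conversion.
Condition 2 (every backdoor path blocked by {CouponUse, PriceTier}):
  P1: open — no interior node is in the conditioning set.
  P2: blocked at collider EmailOpen (neither it nor any descendant is in the conditioning set).
  P3: blocked at collider EmailOpen (neither it nor any descendant is in the conditioning set).
{CouponUse, PriceTier} does not satisfy the backdoor criterion.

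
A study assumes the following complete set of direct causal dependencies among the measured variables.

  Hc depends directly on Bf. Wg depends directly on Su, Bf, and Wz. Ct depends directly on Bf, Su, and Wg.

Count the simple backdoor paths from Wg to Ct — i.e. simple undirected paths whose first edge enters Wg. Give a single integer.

A backdoor path from Wg to Ct is any simple undirected path whose first edge points into Wg (i.e. leaves Wg via a parent).
Parents of Wg: {Bf, Su, Wz}.
Enumerating:
  P1: Wg <- Su -> Ct
  P2: Wg <- Bf -> Ct
That exhausts the simple backdoor paths. Count: 2.

2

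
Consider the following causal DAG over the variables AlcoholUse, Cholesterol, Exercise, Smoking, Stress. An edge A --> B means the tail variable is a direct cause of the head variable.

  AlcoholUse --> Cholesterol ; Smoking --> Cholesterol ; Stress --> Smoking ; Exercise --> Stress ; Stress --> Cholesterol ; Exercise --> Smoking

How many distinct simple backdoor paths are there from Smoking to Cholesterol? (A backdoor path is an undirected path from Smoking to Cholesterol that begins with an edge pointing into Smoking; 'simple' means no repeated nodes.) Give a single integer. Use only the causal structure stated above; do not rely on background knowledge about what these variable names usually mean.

A backdoor path from Smoking to Cholesterol is any simple undirected path whose first edge points into Smoking (i.e. leaves Smoking via a parent).
Parents of Smoking: {Exercise, Stress}.
Enumerating:
  P1: Smoking <- Exercise -> Stress -> Cholesterol
  P2: Smoking <- Stress -> Cholesterol
That exhausts the simple backdoor paths. Count: 2.

2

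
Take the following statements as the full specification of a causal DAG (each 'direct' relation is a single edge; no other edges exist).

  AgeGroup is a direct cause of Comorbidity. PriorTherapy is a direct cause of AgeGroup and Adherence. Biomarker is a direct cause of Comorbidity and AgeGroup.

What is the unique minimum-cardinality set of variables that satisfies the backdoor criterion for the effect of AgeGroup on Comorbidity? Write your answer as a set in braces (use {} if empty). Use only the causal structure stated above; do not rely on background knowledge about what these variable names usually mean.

{Biomarker}

Variables eligible for adjustment (non-descendants of AgeGroup, excluding AgeGroup and Comorbidity): {Adherence, Biomarker, PriorTherapy}.
Backdoor paths from AgeGroup to Comorbidity:
  P1: AgeGroup <- Biomarker -> Comorbidity
The empty set is not sufficient: P1 (AgeGroup <- Biomarker -> Comorbidity) has no collider blocking it and no conditioned non-collider, so it is open.
Try {Biomarker}:
  P1: blocked at fork node Biomarker ∈ conditioning set.
{Biomarker} contains no descendant of AgeGroup and blocks every backdoor path.
No other singleton works — e.g. {PriorTherapy} leaves P1 open — so {Biomarker} is the unique smallest valid adjustment set.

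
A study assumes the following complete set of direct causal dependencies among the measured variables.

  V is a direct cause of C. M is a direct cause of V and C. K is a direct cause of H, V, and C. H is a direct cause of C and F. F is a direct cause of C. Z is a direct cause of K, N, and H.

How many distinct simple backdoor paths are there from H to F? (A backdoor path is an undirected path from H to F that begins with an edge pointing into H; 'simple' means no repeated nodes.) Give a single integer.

A backdoor path from H to F is any simple undirected path whose first edge points into H (i.e. leaves H via a parent).
Parents of H: {K, Z}.
Enumerating:
  P1: H <- Z -> K -> V <- M -> C <- F
  P2: H <- Z -> K -> V -> C <- F
  P3: H <- Z -> K -> C <- F
  P4: H <- K -> V <- M -> C <- F
  P5: H <- K -> V -> C <- F
  P6: H <- K -> C <- F
That exhausts the simple backdoor paths. Count: 6.

6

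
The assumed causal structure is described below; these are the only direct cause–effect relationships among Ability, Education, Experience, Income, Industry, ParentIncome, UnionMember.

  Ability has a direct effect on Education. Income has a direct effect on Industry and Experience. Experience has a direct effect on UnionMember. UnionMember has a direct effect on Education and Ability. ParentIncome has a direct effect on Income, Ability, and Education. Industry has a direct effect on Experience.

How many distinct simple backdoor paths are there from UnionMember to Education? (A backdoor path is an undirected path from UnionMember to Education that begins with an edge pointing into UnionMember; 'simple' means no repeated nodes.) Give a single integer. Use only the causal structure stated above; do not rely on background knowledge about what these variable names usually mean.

A backdoor path from UnionMember to Education is any simple undirected path whose first edge points into UnionMember (i.e. leaves UnionMember via a parent).
Parents of UnionMember: {Experience}.
Enumerating:
  P1: UnionMember <- Experience <- Income <- ParentIncome -> Ability -> Education
  P2: UnionMember <- Experience <- Income <- ParentIncome -> Education
  P3: UnionMember <- Experience <- Industry <- Income <- ParentIncome -> Ability -> Education
  P4: UnionMember <- Experience <- Industry <- Income <- ParentIncome -> Education
That exhausts the simple backdoor paths. Count: 4.

4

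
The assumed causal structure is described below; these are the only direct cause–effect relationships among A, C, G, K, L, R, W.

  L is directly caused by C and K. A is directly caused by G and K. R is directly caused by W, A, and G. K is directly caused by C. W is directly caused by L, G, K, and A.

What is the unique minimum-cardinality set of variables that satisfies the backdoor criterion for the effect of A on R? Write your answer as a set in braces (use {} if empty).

Variables eligible for adjustment (non-descendants of A, excluding A and R): {C, G, K, L}.
Backdoor paths from A to R:
  P1: A <- G -> W -> R
  P2: A <- G -> R
  P3: A <- K <- C -> L -> W <- G -> R
  P4: A <- K <- C -> L -> W -> R
  P5: A <- K -> L -> W <- G -> R
  P6: A <- K -> L -> W -> R
  P7: A <- K -> W <- G -> R
  P8: A <- K -> W -> R
The empty set is not sufficient: P1 (A <- G -> W -> R) has no collider blocking it and no conditioned non-collider, so it is open.
Try {G, K}:
  P1: blocked at fork node G ∈ conditioning set.
  P2: blocked at fork node G ∈ conditioning set.
  P3: blocked at chain node K ∈ conditioning set.
  P4: blocked at chain node K ∈ conditioning set.
  P5: blocked at fork node K ∈ conditioning set.
  P6: blocked at fork node K ∈ conditioning set.
  P7: blocked at fork node K ∈ conditioning set.
  P8: blocked at fork node K ∈ conditioning set.
{G, K} contains no descendant of A and blocks every backdoor path.
Every element of {G, K} is needed (dropping G leaves P1 open; dropping K leaves P4 open), so no proper subset is valid.
Among all size-2 subsets of the eligible variables, only {G, K} blocks every backdoor path, so it is the unique smallest valid adjustment set.

{G, K}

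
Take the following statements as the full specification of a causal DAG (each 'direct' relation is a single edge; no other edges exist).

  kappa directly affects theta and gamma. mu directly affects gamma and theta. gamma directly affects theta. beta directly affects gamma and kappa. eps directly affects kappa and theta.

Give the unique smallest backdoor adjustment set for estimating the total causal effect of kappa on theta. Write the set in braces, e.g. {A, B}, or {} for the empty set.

Variables eligible for adjustment (non-descendants of kappa, excluding kappa and theta): {beta, eps, mu}.
Backdoor paths from kappa to theta:
  P1: kappa <- eps -> theta
  P2: kappa <- beta -> gamma <- mu -> theta
  P3: kappa <- beta -> gamma -> theta
The empty set is not sufficient: P1 (kappa <- eps -> theta) has no collider blocking it and no conditioned non-collider, so it is open.
Try {beta, eps}:
  P1: blocked at fork node eps ∈ conditioning set.
  P2: blocked at fork node beta ∈ conditioning set.
  P3: blocked at fork node beta ∈ conditioning set.
{beta, eps} contains no descendant of kappa and blocks every backdoor path.
Every element of {beta, eps} is needed (dropping beta leaves P3 open; dropping eps leaves P1 open), so no proper subset is valid.
Among all size-2 subsets of the eligible variables, only {beta, eps} blocks every backdoor path, so it is the unique smallest valid adjustment set.

{beta, eps}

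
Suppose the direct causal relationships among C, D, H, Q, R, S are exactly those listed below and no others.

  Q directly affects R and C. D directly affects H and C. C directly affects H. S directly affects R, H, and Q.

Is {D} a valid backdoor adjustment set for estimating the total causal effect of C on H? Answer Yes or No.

Backdoor paths from C to H (paths whose first edge points into C):
  P1: C <- D -> H
  P2: C <- Q <- S -> H
  P3: C <- Q -> R <- S -> H
Condition 1 (no descendant of C in the set): holds — descendants of C are {H}; none are in {D}.
Condition 2 (every backdoor path blocked by {D}):
  P1: blocked at fork node D ∈ conditioning set.
  P2: open — no interior node is in the conditioning set.
  P3: blocked at collider R (neither it nor any descendant is in the conditioning set).
{D} does not satisfy the backdoor criterion.

No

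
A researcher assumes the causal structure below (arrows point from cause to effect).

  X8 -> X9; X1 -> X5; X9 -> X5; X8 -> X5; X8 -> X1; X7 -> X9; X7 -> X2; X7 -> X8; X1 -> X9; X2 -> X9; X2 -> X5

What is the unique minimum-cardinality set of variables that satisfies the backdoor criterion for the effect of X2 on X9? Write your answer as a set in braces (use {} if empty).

Variables eligible for adjustment (non-descendants of X2, excluding X2 and X9): {X1, X7, X8}.
Backdoor paths from X2 to X9:
  P1: X2 <- X7 -> X8 -> X1 -> X9
  P2: X2 <- X7 -> X8 -> X1 -> X5 <- X9
  P3: X2 <- X7 -> X8 -> X9
  P4: X2 <- X7 -> X8 -> X5 <- X1 -> X9
  P5: X2 <- X7 -> X8 -> X5 <- X9
  P6: X2 <- X7 -> X9
The empty set is not sufficient: P1 (X2 <- X7 -> X8 -> X1 -> X9) has no collider blocking it and no conditioned non-collider, so it is open.
Try {X7}:
  P1: blocked at fork node X7 ∈ conditioning set.
  P2: blocked at fork node X7 ∈ conditioning set.
  P3: blocked at fork node X7 ∈ conditioning set.
  P4: blocked at fork node X7 ∈ conditioning set.
  P5: blocked at fork node X7 ∈ conditioning set.
  P6: blocked at fork node X7 ∈ conditioning set.
{X7} contains no descendant of X2 and blocks every backdoor path.
No other singleton works — e.g. {X8} leaves P6 open — so {X7} is the unique smallest valid adjustment set.

{X7}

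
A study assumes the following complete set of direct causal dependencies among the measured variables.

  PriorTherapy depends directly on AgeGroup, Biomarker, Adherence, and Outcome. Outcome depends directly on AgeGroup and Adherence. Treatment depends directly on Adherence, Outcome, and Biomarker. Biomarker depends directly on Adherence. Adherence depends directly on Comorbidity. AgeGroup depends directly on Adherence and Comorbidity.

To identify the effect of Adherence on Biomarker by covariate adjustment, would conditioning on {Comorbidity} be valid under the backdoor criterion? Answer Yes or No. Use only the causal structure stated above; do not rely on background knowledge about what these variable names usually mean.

Backdoor paths from Adherence to Biomarker (paths whose first edge points into Adherence):
  P1: Adherence <- Comorbidity -> AgeGroup -> Outcome -> PriorTherapy <- Biomarker
  P2: Adherence <- Comorbidity -> AgeGroup -> Outcome -> Treatment <- Biomarker
  P3: Adherence <- Comorbidity -> AgeGroup -> PriorTherapy <- Biomarker
  P4: Adherence <- Comorbidity -> AgeGroup -> PriorTherapy <- Outcome -> Treatment <- Biomarker
Condition 1 (no descendant of Adherence in the set): holds — descendants of Adherence are {AgeGroup, Biomarker, Outcome, PriorTherapy, Treatment}; none are in {Comorbidity}.
Condition 2 (every backdoor path blocked by {Comorbidity}):
  P1: blocked at fork node Comorbidity ∈ conditioning set.
  P2: blocked at fork node Comorbidity ∈ conditioning set.
  P3: blocked at fork node Comorbidity ∈ conditioning set.
  P4: blocked at fork node Comorbidity ∈ conditioning set.
{Comorbidity} satisfies the backdoor criterion.

Yes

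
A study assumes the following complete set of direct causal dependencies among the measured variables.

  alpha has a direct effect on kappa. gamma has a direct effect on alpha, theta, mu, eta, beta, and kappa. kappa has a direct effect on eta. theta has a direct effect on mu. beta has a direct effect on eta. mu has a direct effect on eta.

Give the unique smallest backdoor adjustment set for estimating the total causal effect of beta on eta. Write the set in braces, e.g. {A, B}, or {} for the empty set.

Variables eligible for adjustment (non-descendants of beta, excluding beta and eta): {alpha, gamma, kappa, mu, theta}.
Backdoor paths from beta to eta:
  P1: beta <- gamma -> theta -> mu -> eta
  P2: beta <- gamma -> alpha -> kappa -> eta
  P3: beta <- gamma -> kappa -> eta
  P4: beta <- gamma -> mu -> eta
  P5: beta <- gamma -> eta
The empty set is not sufficient: P1 (beta <- gamma -> theta -> mu -> eta) has no collider blocking it and no conditioned non-collider, so it is open.
Try {gamma}:
  P1: blocked at fork node gamma ∈ conditioning set.
  P2: blocked at fork node gamma ∈ conditioning set.
  P3: blocked at fork node gamma ∈ conditioning set.
  P4: blocked at fork node gamma ∈ conditioning set.
  P5: blocked at fork node gamma ∈ conditioning set.
{gamma} contains no descendant of beta and blocks every backdoor path.
No other singleton works — e.g. {theta} leaves P2 open — so {gamma} is the unique smallest valid adjustment set.

{gamma}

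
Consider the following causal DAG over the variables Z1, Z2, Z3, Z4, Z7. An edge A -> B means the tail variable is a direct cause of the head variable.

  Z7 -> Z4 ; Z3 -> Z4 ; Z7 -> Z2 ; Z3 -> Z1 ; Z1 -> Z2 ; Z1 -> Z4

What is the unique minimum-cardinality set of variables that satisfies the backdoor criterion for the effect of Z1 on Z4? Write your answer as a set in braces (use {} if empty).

{Z3}

Variables eligible for adjustment (non-descendants of Z1, excluding Z1 and Z4): {Z3, Z7}.
Backdoor paths from Z1 to Z4:
  P1: Z1 <- Z3 -> Z4
The empty set is not sufficient: P1 (Z1 <- Z3 -> Z4) has no collider blocking it and no conditioned non-collider, so it is open.
Try {Z3}:
  P1: blocked at fork node Z3 ∈ conditioning set.
{Z3} contains no descendant of Z1 and blocks every backdoor path.
No other singleton works — e.g. {Z7} leaves P1 open — so {Z3} is the unique smallest valid adjustment set.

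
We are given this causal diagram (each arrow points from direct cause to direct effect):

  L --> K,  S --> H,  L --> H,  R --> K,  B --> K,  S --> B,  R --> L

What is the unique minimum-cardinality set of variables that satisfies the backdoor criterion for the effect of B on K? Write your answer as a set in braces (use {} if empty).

Variables eligible for adjustment (non-descendants of B, excluding B and K): {H, L, R, S}.
Backdoor paths from B to K:
  P1: B <- S -> H <- L <- R -> K
  P2: B <- S -> H <- L -> K
Each backdoor path contains an unconditioned collider, so every path is already blocked with the empty conditioning set:
  P1: blocked at collider H (neither it nor any descendant is in the conditioning set).
  P2: blocked at collider H (neither it nor any descendant is in the conditioning set).
The empty set is therefore the unique smallest valid set.

{}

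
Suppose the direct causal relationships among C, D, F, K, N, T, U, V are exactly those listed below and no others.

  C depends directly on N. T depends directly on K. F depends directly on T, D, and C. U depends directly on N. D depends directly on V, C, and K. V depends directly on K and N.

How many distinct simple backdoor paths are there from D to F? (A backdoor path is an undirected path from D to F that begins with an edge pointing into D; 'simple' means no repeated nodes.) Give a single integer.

6

A backdoor path from D to F is any simple undirected path whose first edge points into D (i.e. leaves D via a parent).
Parents of D: {C, K, V}.
Enumerating:
  P1: D <- K -> V <- N -> C -> F
  P2: D <- K -> T -> F
  P3: D <- V <- K -> T -> F
  P4: D <- V <- N -> C -> F
  P5: D <- C <- N -> V <- K -> T -> F
  P6: D <- C -> F
That exhausts the simple backdoor paths. Count: 6.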